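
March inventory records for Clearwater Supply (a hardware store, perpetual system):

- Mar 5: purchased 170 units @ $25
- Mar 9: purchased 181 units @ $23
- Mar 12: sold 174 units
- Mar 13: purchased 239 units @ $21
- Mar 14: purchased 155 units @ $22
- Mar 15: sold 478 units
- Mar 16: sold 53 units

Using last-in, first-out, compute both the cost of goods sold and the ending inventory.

Mar 12, 174 sold [LIFO — newest first]: 174 @ $23 = $4,002
Mar 15, 478 sold [LIFO — newest first]: 155 @ $22 + 239 @ $21 + 7 @ $23 + 77 @ $25 = $10,515
Mar 16, 53 sold [LIFO — newest first]: 53 @ $25 = $1,325
Total COGS = $4,002 + $10,515 + $1,325 = $15,842
Ending inventory: 40 @ $25 = $1,000

COGS = $15,842; ending inventory = $1,000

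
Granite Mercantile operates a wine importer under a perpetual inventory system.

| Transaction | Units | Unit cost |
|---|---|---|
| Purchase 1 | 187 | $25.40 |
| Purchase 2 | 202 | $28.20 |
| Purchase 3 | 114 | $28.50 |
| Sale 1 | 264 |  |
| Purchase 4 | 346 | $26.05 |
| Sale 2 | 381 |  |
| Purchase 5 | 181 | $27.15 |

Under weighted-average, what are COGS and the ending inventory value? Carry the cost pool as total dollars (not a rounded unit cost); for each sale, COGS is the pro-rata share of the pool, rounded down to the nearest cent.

After Purchase 1: 187 on hand, pool $4,749.80 (≈ $25.4000 each)
After Purchase 2: 389 on hand, pool $10,446.20 (≈ $26.8540 each)
After Purchase 3: 503 on hand, pool $13,695.20 (≈ $27.2270 each)
Sale 1, sell 264: 264/503 × $13,695.20 → $7,187.93
After Purchase 4: 585 on hand, pool $15,520.57 (≈ $26.5309 each)
Sale 2, sell 381: 381/585 × $15,520.57 → $10,108.26
After Purchase 5: 385 on hand, pool $10,326.46 (≈ $26.8220 each)
Total COGS = $7,187.93 + $10,108.26 = $17,296.19
Ending inventory (cost pool remaining) = $10,326.46

COGS = $17,296.19; ending inventory = $10,326.46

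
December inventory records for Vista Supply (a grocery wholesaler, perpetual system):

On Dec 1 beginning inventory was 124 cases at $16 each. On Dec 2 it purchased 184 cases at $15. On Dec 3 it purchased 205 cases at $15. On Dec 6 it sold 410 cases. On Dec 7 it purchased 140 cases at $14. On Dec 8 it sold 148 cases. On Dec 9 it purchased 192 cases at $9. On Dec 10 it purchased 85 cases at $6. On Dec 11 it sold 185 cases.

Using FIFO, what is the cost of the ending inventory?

Ending inventory = $1,428

Dec 6, 410 sold [FIFO — oldest first]: 124 @ $16 + 184 @ $15 + 102 @ $15 = $6,274
Dec 8, 148 sold [FIFO — oldest first]: 103 @ $15 + 45 @ $14 = $2,175
Dec 11, 185 sold [FIFO — oldest first]: 95 @ $14 + 90 @ $9 = $2,140
Total COGS = $6,274 + $2,175 + $2,140 = $10,589
Ending inventory: 102 @ $9 + 85 @ $6 = $1,428
Check: goods available $12,017 = COGS $10,589 + ending $1,428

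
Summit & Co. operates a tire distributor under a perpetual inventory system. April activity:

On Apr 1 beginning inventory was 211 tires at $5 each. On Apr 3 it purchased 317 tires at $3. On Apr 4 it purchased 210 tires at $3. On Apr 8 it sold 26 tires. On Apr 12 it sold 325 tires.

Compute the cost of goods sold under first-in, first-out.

COGS = $1,475

Apr 8, 26 sold [FIFO — oldest first]: 26 @ $5 = $130
Apr 12, 325 sold [FIFO — oldest first]: 185 @ $5 + 140 @ $3 = $1,345
Total COGS = $130 + $1,345 = $1,475
Ending inventory: 177 @ $3 + 210 @ $3 = $1,161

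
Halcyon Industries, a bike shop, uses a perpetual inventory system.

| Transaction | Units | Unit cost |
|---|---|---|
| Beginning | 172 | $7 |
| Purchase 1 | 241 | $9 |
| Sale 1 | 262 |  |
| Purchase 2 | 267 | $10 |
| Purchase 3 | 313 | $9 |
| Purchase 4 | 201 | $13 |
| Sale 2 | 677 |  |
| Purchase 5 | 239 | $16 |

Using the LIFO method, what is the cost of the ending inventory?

Sale 1 (262) [LIFO — newest first]: 241 @ $9 + 21 @ $7 = $2,316
Sale 2 (677) [LIFO — newest first]: 201 @ $13 + 313 @ $9 + 163 @ $10 = $7,060
Total COGS = $2,316 + $7,060 = $9,376
Ending inventory: 151 @ $7 + 104 @ $10 + 239 @ $16 = $5,921

Ending inventory = $5,921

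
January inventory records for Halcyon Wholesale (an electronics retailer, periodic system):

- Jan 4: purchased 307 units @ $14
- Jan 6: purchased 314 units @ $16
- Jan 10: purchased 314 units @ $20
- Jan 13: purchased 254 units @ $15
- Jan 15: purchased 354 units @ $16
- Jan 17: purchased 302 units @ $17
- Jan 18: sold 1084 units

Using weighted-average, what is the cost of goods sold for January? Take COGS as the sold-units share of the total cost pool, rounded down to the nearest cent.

COGS = $17,749.39

Jan 18, sell 1084: 1084/1845 × $30,210.00 → $17,749.39
Ending inventory (cost pool remaining) = $12,460.61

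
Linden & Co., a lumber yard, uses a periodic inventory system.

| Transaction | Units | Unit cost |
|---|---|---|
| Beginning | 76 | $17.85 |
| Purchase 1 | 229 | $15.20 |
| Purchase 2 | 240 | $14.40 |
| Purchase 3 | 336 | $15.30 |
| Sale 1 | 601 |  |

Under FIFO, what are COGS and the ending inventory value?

Sale 1 (601) [FIFO — oldest first]: 76 @ $17.85 + 229 @ $15.20 + 240 @ $14.40 + 56 @ $15.30 = $9,150.20
Ending inventory: 280 @ $15.30 = $4,284.00

COGS = $9,150.20; ending inventory = $4,284.00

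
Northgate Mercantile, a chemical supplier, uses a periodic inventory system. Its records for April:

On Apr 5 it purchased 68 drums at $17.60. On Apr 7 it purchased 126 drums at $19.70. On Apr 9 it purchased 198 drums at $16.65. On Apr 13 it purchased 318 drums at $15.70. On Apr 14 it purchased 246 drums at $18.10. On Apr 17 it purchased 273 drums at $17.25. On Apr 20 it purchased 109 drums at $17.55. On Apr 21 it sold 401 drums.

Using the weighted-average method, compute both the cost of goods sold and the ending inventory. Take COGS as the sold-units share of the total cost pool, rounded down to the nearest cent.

COGS = $6,906.04; ending inventory = $16,137.06

Apr 21, sell 401: 401/1338 × $23,043.10 → $6,906.04
Ending inventory (cost pool remaining) = $16,137.06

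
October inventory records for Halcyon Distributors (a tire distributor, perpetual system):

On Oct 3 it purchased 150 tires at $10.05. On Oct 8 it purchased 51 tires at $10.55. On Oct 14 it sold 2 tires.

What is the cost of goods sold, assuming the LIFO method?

Oct 14, 2 sold [LIFO — newest first]: 2 @ $10.55 = $21.10
Ending inventory: 150 @ $10.05 + 49 @ $10.55 = $2,024.45

COGS = $21.10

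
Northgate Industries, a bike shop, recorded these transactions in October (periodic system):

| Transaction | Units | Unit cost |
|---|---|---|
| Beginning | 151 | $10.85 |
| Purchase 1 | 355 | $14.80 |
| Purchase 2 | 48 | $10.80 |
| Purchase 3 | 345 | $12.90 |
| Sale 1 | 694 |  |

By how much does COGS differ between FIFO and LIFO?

FIFO COGS: 151 @ $10.85 + 355 @ $14.80 + 48 @ $10.80 + 140 @ $12.90 = $9,216.75
LIFO COGS: 345 @ $12.90 + 48 @ $10.80 + 301 @ $14.80 = $9,423.70
Difference = |$9,216.75 − $9,423.70| = $206.95

$206.95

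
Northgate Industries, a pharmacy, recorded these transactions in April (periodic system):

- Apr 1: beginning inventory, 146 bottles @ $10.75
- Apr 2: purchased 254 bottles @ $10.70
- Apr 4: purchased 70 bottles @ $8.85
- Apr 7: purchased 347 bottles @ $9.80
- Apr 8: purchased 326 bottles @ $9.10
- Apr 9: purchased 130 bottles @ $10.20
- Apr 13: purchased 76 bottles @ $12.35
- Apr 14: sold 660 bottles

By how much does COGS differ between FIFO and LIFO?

$283.20

FIFO COGS: 146 @ $10.75 + 254 @ $10.70 + 70 @ $8.85 + 190 @ $9.80 = $6,768.80
LIFO COGS: 76 @ $12.35 + 130 @ $10.20 + 326 @ $9.10 + 128 @ $9.80 = $6,485.60
Difference = |$6,768.80 − $6,485.60| = $283.20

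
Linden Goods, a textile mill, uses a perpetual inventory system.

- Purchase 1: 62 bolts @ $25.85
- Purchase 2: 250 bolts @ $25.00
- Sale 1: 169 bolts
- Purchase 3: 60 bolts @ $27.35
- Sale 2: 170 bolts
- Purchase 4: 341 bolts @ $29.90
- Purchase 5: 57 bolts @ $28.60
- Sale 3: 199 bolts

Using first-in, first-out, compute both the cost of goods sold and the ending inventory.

COGS = $14,457.10; ending inventory = $6,862.70

Sale 1 (169) [FIFO — oldest first]: 62 @ $25.85 + 107 @ $25.00 = $4,277.70
Sale 2 (170) [FIFO — oldest first]: 143 @ $25.00 + 27 @ $27.35 = $4,313.45
Sale 3 (199) [FIFO — oldest first]: 33 @ $27.35 + 166 @ $29.90 = $5,865.95
Total COGS = $4,277.70 + $4,313.45 + $5,865.95 = $14,457.10
Ending inventory: 175 @ $29.90 + 57 @ $28.60 = $6,862.70
Check: goods available $21,319.80 = COGS $14,457.10 + ending $6,862.70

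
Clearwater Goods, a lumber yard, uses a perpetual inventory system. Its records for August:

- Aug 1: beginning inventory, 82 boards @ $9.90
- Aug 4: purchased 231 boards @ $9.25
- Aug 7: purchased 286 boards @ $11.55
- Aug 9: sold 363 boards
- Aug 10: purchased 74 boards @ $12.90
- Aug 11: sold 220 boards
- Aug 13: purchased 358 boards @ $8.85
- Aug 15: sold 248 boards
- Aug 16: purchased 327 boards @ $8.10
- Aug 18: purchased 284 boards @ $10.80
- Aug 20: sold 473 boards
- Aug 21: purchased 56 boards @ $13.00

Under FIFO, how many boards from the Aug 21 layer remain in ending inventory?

56

Aug 9, 363 sold [FIFO — oldest first]: 82 @ $9.90 + 231 @ $9.25 + 50 @ $11.55 = $3,526.05
Aug 11, 220 sold [FIFO — oldest first]: 220 @ $11.55 = $2,541.00
Aug 15, 248 sold [FIFO — oldest first]: 16 @ $11.55 + 74 @ $12.90 + 158 @ $8.85 = $2,537.70
Aug 20, 473 sold [FIFO — oldest first]: 200 @ $8.85 + 273 @ $8.10 = $3,981.30
Total COGS = $3,526.05 + $2,541.00 + $2,537.70 + $3,981.30 = $12,586.05
Ending inventory: 54 @ $8.10 + 284 @ $10.80 + 56 @ $13.00 = $4,232.60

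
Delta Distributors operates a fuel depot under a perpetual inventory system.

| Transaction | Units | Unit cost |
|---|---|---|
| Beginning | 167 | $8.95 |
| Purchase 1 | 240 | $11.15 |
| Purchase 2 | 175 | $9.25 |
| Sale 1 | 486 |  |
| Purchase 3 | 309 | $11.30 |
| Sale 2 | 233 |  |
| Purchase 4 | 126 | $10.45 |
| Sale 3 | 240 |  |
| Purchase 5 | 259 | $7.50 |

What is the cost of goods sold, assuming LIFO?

COGS = $10,078.70

Sale 1 (486) [LIFO — newest first]: 175 @ $9.25 + 240 @ $11.15 + 71 @ $8.95 = $4,930.20
Sale 2 (233) [LIFO — newest first]: 233 @ $11.30 = $2,632.90
Sale 3 (240) [LIFO — newest first]: 126 @ $10.45 + 76 @ $11.30 + 38 @ $8.95 = $2,515.60
Total COGS = $4,930.20 + $2,632.90 + $2,515.60 = $10,078.70
Ending inventory: 58 @ $8.95 + 259 @ $7.50 = $2,461.60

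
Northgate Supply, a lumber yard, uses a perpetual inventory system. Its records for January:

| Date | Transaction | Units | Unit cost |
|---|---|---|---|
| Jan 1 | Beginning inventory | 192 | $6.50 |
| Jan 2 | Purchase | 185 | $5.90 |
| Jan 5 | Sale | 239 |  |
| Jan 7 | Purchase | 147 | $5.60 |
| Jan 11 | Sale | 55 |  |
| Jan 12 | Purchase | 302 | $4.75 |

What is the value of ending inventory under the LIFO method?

Ending inventory = $2,846.70

Jan 5, 239 sold [LIFO — newest first]: 185 @ $5.90 + 54 @ $6.50 = $1,442.50
Jan 11, 55 sold [LIFO — newest first]: 55 @ $5.60 = $308.00
Total COGS = $1,442.50 + $308.00 = $1,750.50
Ending inventory: 138 @ $6.50 + 92 @ $5.60 + 302 @ $4.75 = $2,846.70
Check: goods available $4,597.20 = COGS $1,750.50 + ending $2,846.70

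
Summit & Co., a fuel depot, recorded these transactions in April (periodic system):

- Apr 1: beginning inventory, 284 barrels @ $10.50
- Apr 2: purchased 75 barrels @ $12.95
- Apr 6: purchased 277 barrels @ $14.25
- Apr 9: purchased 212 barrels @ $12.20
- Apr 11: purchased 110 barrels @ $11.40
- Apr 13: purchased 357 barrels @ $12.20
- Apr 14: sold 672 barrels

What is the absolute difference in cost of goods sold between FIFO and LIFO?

$229.30

FIFO COGS: 284 @ $10.50 + 75 @ $12.95 + 277 @ $14.25 + 36 @ $12.20 = $8,339.70
LIFO COGS: 357 @ $12.20 + 110 @ $11.40 + 205 @ $12.20 = $8,110.40
Difference = |$8,339.70 − $8,110.40| = $229.30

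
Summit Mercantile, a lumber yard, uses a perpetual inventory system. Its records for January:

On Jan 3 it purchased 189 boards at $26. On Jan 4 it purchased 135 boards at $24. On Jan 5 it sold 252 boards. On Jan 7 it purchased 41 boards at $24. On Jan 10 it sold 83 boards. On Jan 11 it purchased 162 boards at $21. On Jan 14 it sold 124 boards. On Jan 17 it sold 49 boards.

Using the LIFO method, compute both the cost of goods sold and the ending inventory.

Jan 5, 252 sold [LIFO — newest first]: 135 @ $24 + 117 @ $26 = $6,282
Jan 10, 83 sold [LIFO — newest first]: 41 @ $24 + 42 @ $26 = $2,076
Jan 14, 124 sold [LIFO — newest first]: 124 @ $21 = $2,604
Jan 17, 49 sold [LIFO — newest first]: 38 @ $21 + 11 @ $26 = $1,084
Total COGS = $6,282 + $2,076 + $2,604 + $1,084 = $12,046
Ending inventory: 19 @ $26 = $494
Check: goods available $12,540 = COGS $12,046 + ending $494

COGS = $12,046; ending inventory = $494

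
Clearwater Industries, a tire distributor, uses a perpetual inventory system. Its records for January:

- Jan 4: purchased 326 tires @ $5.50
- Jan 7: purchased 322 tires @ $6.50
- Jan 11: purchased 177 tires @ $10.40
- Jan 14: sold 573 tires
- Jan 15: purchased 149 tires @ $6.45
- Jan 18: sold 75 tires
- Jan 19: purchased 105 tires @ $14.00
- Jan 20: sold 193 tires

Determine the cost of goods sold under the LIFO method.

COGS = $6,848.85

Jan 14, 573 sold [LIFO — newest first]: 177 @ $10.40 + 322 @ $6.50 + 74 @ $5.50 = $4,340.80
Jan 18, 75 sold [LIFO — newest first]: 75 @ $6.45 = $483.75
Jan 20, 193 sold [LIFO — newest first]: 105 @ $14.00 + 74 @ $6.45 + 14 @ $5.50 = $2,024.30
Total COGS = $4,340.80 + $483.75 + $2,024.30 = $6,848.85
Ending inventory: 238 @ $5.50 = $1,309.00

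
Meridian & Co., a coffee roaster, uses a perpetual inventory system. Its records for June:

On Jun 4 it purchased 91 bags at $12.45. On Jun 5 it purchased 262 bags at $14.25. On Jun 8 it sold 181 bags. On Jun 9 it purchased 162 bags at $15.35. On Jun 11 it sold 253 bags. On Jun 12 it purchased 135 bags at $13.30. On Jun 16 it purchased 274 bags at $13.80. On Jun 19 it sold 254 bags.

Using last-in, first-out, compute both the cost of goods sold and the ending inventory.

Jun 8, 181 sold [LIFO — newest first]: 181 @ $14.25 = $2,579.25
Jun 11, 253 sold [LIFO — newest first]: 162 @ $15.35 + 81 @ $14.25 + 10 @ $12.45 = $3,765.45
Jun 19, 254 sold [LIFO — newest first]: 254 @ $13.80 = $3,505.20
Total COGS = $2,579.25 + $3,765.45 + $3,505.20 = $9,849.90
Ending inventory: 81 @ $12.45 + 135 @ $13.30 + 20 @ $13.80 = $3,079.95

COGS = $9,849.90; ending inventory = $3,079.95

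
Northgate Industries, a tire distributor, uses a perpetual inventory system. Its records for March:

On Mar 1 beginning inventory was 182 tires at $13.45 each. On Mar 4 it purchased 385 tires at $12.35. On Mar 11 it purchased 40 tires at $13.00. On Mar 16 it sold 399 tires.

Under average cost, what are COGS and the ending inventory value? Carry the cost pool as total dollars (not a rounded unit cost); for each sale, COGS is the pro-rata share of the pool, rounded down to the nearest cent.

COGS = $5,076.33; ending inventory = $2,646.32

After Mar 1: 182 on hand, pool $2,447.90 (≈ $13.4500 each)
After Mar 4: 567 on hand, pool $7,202.65 (≈ $12.7031 each)
After Mar 11: 607 on hand, pool $7,722.65 (≈ $12.7227 each)
Mar 16, sell 399: 399/607 × $7,722.65 → $5,076.33
Ending inventory (cost pool remaining) = $2,646.32
Check: goods available $7,722.65 = COGS $5,076.33 + ending $2,646.32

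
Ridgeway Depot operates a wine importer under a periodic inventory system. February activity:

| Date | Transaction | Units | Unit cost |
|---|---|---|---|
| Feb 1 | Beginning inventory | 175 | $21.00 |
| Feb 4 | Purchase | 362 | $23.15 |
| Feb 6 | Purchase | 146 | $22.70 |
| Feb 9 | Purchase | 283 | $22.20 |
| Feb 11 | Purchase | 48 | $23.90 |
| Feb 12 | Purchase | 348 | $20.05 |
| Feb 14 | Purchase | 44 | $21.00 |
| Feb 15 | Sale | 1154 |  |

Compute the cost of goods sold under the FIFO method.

COGS = $25,606.30

Feb 15, 1154 sold [FIFO — oldest first]: 175 @ $21.00 + 362 @ $23.15 + 146 @ $22.70 + 283 @ $22.20 + 48 @ $23.90 + 140 @ $20.05 = $25,606.30
Ending inventory: 208 @ $20.05 + 44 @ $21.00 = $5,094.40
Check: goods available $30,700.70 = COGS $25,606.30 + ending $5,094.40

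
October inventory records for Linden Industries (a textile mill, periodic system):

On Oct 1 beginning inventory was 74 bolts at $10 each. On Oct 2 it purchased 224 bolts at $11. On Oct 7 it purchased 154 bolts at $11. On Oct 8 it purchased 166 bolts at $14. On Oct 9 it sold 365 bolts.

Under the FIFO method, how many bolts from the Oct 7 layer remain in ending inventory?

Oct 9, 365 sold [FIFO — oldest first]: 74 @ $10 + 224 @ $11 + 67 @ $11 = $3,941
Ending inventory: 87 @ $11 + 166 @ $14 = $3,281

87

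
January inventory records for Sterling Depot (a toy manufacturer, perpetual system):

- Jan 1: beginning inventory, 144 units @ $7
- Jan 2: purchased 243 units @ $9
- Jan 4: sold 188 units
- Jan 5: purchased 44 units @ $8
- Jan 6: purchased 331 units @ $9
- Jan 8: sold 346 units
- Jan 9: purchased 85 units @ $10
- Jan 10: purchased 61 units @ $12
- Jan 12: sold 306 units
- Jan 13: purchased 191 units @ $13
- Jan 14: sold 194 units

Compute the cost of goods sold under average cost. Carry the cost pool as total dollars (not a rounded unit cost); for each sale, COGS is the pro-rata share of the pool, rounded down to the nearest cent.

After Jan 1: 144 on hand, pool $1,008.00 (≈ $7.0000 each)
After Jan 2: 387 on hand, pool $3,195.00 (≈ $8.2558 each)
Jan 4, sell 188: 188/387 × $3,195.00 → $1,552.09
After Jan 5: 243 on hand, pool $1,994.91 (≈ $8.2095 each)
After Jan 6: 574 on hand, pool $4,973.91 (≈ $8.6653 each)
Jan 8, sell 346: 346/574 × $4,973.91 → $2,998.21
After Jan 9: 313 on hand, pool $2,825.70 (≈ $9.0278 each)
After Jan 10: 374 on hand, pool $3,557.70 (≈ $9.5126 each)
Jan 12, sell 306: 306/374 × $3,557.70 → $2,910.84
After Jan 13: 259 on hand, pool $3,129.86 (≈ $12.0844 each)
Jan 14, sell 194: 194/259 × $3,129.86 → $2,344.37
Total COGS = $1,552.09 + $2,998.21 + $2,910.84 + $2,344.37 = $9,805.51
Ending inventory (cost pool remaining) = $785.49

COGS = $9,805.51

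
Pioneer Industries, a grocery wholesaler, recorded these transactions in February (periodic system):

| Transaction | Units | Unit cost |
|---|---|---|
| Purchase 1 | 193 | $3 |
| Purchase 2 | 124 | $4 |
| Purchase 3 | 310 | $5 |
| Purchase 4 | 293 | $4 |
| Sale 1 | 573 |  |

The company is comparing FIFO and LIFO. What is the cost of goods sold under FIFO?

FIFO COGS: 193 @ $3 + 124 @ $4 + 256 @ $5 = $2,355
LIFO COGS: 293 @ $4 + 280 @ $5 = $2,572

COGS = $2,355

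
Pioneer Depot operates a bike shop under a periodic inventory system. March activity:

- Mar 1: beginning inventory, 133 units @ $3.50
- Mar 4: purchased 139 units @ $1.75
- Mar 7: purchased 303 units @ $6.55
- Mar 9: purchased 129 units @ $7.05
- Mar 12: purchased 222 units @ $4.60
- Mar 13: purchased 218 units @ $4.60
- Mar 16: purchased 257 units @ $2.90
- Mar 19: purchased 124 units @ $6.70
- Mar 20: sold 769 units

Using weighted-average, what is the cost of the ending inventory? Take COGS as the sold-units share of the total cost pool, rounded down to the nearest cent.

Mar 20, sell 769: 769/1525 × $7,202.95 → $3,632.17
Ending inventory (cost pool remaining) = $3,570.78
Check: goods available $7,202.95 = COGS $3,632.17 + ending $3,570.78

Ending inventory = $3,570.78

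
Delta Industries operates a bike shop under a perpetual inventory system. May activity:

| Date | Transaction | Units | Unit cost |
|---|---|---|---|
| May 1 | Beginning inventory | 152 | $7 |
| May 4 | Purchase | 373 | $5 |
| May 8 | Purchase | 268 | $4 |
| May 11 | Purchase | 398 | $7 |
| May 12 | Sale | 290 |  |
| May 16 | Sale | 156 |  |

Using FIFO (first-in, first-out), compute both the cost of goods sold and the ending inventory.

May 12, 290 sold [FIFO — oldest first]: 152 @ $7 + 138 @ $5 = $1,754
May 16, 156 sold [FIFO — oldest first]: 156 @ $5 = $780
Total COGS = $1,754 + $780 = $2,534
Ending inventory: 79 @ $5 + 268 @ $4 + 398 @ $7 = $4,253

COGS = $2,534; ending inventory = $4,253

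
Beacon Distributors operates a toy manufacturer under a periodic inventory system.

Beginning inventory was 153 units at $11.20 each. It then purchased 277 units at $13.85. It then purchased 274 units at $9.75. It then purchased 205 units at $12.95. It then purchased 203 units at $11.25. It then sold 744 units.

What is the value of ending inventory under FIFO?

Sale 1 (744) [FIFO — oldest first]: 153 @ $11.20 + 277 @ $13.85 + 274 @ $9.75 + 40 @ $12.95 = $8,739.55
Ending inventory: 165 @ $12.95 + 203 @ $11.25 = $4,420.50
Check: goods available $13,160.05 = COGS $8,739.55 + ending $4,420.50

Ending inventory = $4,420.50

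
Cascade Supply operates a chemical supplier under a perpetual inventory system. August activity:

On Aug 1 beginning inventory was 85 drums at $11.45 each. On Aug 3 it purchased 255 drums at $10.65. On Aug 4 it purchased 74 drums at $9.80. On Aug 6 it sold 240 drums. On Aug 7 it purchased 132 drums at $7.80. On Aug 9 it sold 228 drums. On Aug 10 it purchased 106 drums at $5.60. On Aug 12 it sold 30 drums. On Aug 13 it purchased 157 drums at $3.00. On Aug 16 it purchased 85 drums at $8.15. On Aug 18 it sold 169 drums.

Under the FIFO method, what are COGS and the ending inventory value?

Aug 6, 240 sold [FIFO — oldest first]: 85 @ $11.45 + 155 @ $10.65 = $2,624.00
Aug 9, 228 sold [FIFO — oldest first]: 100 @ $10.65 + 74 @ $9.80 + 54 @ $7.80 = $2,211.40
Aug 12, 30 sold [FIFO — oldest first]: 30 @ $7.80 = $234.00
Aug 18, 169 sold [FIFO — oldest first]: 48 @ $7.80 + 106 @ $5.60 + 15 @ $3.00 = $1,013.00
Total COGS = $2,624.00 + $2,211.40 + $234.00 + $1,013.00 = $6,082.40
Ending inventory: 142 @ $3.00 + 85 @ $8.15 = $1,118.75
Check: goods available $7,201.15 = COGS $6,082.40 + ending $1,118.75

COGS = $6,082.40; ending inventory = $1,118.75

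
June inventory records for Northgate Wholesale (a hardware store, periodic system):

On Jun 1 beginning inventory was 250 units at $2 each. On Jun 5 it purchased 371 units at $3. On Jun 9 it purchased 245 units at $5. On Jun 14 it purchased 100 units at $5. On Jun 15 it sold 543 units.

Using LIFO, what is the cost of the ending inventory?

Ending inventory = $1,019

Jun 15, 543 sold [LIFO — newest first]: 100 @ $5 + 245 @ $5 + 198 @ $3 = $2,319
Ending inventory: 250 @ $2 + 173 @ $3 = $1,019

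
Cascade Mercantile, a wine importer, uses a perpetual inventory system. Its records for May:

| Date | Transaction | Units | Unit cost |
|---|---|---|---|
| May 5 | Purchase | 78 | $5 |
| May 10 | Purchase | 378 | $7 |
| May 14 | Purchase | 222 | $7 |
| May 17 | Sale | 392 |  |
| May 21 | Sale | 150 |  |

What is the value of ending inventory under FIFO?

Ending inventory = $952

May 17, 392 sold [FIFO — oldest first]: 78 @ $5 + 314 @ $7 = $2,588
May 21, 150 sold [FIFO — oldest first]: 64 @ $7 + 86 @ $7 = $1,050
Total COGS = $2,588 + $1,050 = $3,638
Ending inventory: 136 @ $7 = $952
Check: goods available $4,590 = COGS $3,638 + ending $952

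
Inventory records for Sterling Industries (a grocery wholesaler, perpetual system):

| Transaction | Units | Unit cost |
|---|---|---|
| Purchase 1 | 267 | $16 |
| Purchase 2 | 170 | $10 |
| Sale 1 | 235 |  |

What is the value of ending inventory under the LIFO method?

Ending inventory = $3,232

Sale 1 (235) [LIFO — newest first]: 170 @ $10 + 65 @ $16 = $2,740
Ending inventory: 202 @ $16 = $3,232
Check: goods available $5,972 = COGS $2,740 + ending $3,232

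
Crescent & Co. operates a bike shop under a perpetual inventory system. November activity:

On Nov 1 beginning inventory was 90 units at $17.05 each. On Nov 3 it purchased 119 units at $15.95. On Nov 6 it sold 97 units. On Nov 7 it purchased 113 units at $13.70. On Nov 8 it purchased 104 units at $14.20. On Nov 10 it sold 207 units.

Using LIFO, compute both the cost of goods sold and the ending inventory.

COGS = $4,435.05; ending inventory = $2,022.40

Nov 6, 97 sold [LIFO — newest first]: 97 @ $15.95 = $1,547.15
Nov 10, 207 sold [LIFO — newest first]: 104 @ $14.20 + 103 @ $13.70 = $2,887.90
Total COGS = $1,547.15 + $2,887.90 = $4,435.05
Ending inventory: 90 @ $17.05 + 22 @ $15.95 + 10 @ $13.70 = $2,022.40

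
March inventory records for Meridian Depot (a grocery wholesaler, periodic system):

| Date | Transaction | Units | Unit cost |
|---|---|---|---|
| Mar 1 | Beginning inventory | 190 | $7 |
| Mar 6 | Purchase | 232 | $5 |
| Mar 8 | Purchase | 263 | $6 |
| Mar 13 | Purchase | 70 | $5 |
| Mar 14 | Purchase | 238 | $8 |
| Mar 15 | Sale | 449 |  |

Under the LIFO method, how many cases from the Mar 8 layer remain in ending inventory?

122

Mar 15, 449 sold [LIFO — newest first]: 238 @ $8 + 70 @ $5 + 141 @ $6 = $3,100
Ending inventory: 190 @ $7 + 232 @ $5 + 122 @ $6 = $3,222
Check: goods available $6,322 = COGS $3,100 + ending $3,222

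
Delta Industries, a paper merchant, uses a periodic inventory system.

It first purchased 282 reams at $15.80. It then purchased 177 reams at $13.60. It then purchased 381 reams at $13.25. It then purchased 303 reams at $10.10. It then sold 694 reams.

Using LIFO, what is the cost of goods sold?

COGS = $8,244.55

Sale 1 (694) [LIFO — newest first]: 303 @ $10.10 + 381 @ $13.25 + 10 @ $13.60 = $8,244.55
Ending inventory: 282 @ $15.80 + 167 @ $13.60 = $6,726.80
Check: goods available $14,971.35 = COGS $8,244.55 + ending $6,726.80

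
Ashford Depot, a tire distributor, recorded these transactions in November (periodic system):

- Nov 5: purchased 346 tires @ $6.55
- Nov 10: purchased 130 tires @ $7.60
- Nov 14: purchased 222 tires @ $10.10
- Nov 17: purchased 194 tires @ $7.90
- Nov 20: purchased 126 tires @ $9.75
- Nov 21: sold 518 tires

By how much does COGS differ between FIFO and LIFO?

$1,082.40

FIFO COGS: 346 @ $6.55 + 130 @ $7.60 + 42 @ $10.10 = $3,678.50
LIFO COGS: 126 @ $9.75 + 194 @ $7.90 + 198 @ $10.10 = $4,760.90
Difference = |$3,678.50 − $4,760.90| = $1,082.40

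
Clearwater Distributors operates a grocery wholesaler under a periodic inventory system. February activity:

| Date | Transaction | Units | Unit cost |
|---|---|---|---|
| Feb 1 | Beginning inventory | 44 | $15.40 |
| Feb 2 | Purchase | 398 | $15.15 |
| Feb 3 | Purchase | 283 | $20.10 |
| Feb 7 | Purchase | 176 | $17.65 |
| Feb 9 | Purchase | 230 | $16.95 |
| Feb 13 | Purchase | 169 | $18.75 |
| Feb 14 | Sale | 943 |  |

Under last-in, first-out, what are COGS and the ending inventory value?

COGS = $17,149.70; ending inventory = $5,419.55

Feb 14, 943 sold [LIFO — newest first]: 169 @ $18.75 + 230 @ $16.95 + 176 @ $17.65 + 283 @ $20.10 + 85 @ $15.15 = $17,149.70
Ending inventory: 44 @ $15.40 + 313 @ $15.15 = $5,419.55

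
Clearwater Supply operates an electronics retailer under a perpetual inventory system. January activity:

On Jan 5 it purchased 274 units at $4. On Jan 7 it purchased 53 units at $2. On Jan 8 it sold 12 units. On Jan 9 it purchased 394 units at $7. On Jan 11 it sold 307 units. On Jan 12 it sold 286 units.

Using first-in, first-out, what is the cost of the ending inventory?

Ending inventory = $812

Jan 8, 12 sold [FIFO — oldest first]: 12 @ $4 = $48
Jan 11, 307 sold [FIFO — oldest first]: 262 @ $4 + 45 @ $2 = $1,138
Jan 12, 286 sold [FIFO — oldest first]: 8 @ $2 + 278 @ $7 = $1,962
Total COGS = $48 + $1,138 + $1,962 = $3,148
Ending inventory: 116 @ $7 = $812
Check: goods available $3,960 = COGS $3,148 + ending $812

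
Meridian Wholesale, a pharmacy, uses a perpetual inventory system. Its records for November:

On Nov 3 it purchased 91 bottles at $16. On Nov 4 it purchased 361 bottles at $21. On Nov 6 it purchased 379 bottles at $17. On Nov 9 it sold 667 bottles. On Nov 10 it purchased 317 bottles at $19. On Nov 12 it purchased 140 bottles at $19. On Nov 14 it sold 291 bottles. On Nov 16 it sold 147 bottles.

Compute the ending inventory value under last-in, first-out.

Nov 9, 667 sold [LIFO — newest first]: 379 @ $17 + 288 @ $21 = $12,491
Nov 14, 291 sold [LIFO — newest first]: 140 @ $19 + 151 @ $19 = $5,529
Nov 16, 147 sold [LIFO — newest first]: 147 @ $19 = $2,793
Total COGS = $12,491 + $5,529 + $2,793 = $20,813
Ending inventory: 91 @ $16 + 73 @ $21 + 19 @ $19 = $3,350
Check: goods available $24,163 = COGS $20,813 + ending $3,350

Ending inventory = $3,350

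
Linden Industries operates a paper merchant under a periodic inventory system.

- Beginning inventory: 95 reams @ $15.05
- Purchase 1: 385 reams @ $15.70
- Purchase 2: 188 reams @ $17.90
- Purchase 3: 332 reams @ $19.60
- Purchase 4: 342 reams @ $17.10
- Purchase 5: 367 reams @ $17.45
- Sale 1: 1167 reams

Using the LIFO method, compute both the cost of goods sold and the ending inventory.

COGS = $21,014.95; ending inventory = $8,584.05

Sale 1 (1167) [LIFO — newest first]: 367 @ $17.45 + 342 @ $17.10 + 332 @ $19.60 + 126 @ $17.90 = $21,014.95
Ending inventory: 95 @ $15.05 + 385 @ $15.70 + 62 @ $17.90 = $8,584.05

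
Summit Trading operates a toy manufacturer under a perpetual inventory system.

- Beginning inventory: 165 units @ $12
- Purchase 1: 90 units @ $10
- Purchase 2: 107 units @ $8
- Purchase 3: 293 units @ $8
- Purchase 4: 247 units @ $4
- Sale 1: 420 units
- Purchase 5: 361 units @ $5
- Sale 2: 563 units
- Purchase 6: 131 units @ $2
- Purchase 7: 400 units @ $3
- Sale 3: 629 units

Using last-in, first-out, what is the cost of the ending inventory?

Sale 1 (420) [LIFO — newest first]: 247 @ $4 + 173 @ $8 = $2,372
Sale 2 (563) [LIFO — newest first]: 361 @ $5 + 120 @ $8 + 82 @ $8 = $3,421
Sale 3 (629) [LIFO — newest first]: 400 @ $3 + 131 @ $2 + 25 @ $8 + 73 @ $10 = $2,392
Total COGS = $2,372 + $3,421 + $2,392 = $8,185
Ending inventory: 165 @ $12 + 17 @ $10 = $2,150

Ending inventory = $2,150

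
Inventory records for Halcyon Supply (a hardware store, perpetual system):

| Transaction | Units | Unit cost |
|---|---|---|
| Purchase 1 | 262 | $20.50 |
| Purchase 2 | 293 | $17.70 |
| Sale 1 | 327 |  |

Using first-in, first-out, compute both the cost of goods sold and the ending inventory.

Sale 1 (327) [FIFO — oldest first]: 262 @ $20.50 + 65 @ $17.70 = $6,521.50
Ending inventory: 228 @ $17.70 = $4,035.60

COGS = $6,521.50; ending inventory = $4,035.60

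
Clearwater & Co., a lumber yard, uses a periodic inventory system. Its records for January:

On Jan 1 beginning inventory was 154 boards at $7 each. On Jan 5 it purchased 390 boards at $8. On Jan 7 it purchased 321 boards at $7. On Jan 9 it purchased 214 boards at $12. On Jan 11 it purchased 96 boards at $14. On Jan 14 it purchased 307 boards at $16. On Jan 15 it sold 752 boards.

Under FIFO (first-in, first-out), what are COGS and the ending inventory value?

Jan 15, 752 sold [FIFO — oldest first]: 154 @ $7 + 390 @ $8 + 208 @ $7 = $5,654
Ending inventory: 113 @ $7 + 214 @ $12 + 96 @ $14 + 307 @ $16 = $9,615
Check: goods available $15,269 = COGS $5,654 + ending $9,615

COGS = $5,654; ending inventory = $9,615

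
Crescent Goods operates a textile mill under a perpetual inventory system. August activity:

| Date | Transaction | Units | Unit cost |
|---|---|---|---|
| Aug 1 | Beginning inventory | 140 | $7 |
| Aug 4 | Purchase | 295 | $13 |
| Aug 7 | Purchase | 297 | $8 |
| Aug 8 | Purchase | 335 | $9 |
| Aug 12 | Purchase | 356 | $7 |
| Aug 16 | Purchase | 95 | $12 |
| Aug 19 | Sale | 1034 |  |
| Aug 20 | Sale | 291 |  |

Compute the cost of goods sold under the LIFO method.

Aug 19, 1034 sold [LIFO — newest first]: 95 @ $12 + 356 @ $7 + 335 @ $9 + 248 @ $8 = $8,631
Aug 20, 291 sold [LIFO — newest first]: 49 @ $8 + 242 @ $13 = $3,538
Total COGS = $8,631 + $3,538 = $12,169
Ending inventory: 140 @ $7 + 53 @ $13 = $1,669

COGS = $12,169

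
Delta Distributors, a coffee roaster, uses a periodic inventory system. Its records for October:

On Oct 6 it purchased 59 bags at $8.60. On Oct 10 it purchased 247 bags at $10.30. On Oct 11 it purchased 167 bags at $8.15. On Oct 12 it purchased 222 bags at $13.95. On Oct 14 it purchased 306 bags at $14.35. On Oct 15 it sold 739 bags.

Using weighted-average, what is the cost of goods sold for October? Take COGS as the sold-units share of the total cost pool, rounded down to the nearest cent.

Oct 15, sell 739: 739/1001 × $11,900.55 → $8,785.72
Ending inventory (cost pool remaining) = $3,114.83

COGS = $8,785.72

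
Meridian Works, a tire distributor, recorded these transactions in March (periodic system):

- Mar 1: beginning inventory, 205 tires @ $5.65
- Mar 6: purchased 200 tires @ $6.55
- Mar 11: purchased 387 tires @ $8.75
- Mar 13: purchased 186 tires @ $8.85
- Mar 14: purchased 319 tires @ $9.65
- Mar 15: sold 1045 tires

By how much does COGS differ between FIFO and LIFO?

$965.70

FIFO COGS: 205 @ $5.65 + 200 @ $6.55 + 387 @ $8.75 + 186 @ $8.85 + 67 @ $9.65 = $8,147.15
LIFO COGS: 319 @ $9.65 + 186 @ $8.85 + 387 @ $8.75 + 153 @ $6.55 = $9,112.85
Difference = |$8,147.15 − $9,112.85| = $965.70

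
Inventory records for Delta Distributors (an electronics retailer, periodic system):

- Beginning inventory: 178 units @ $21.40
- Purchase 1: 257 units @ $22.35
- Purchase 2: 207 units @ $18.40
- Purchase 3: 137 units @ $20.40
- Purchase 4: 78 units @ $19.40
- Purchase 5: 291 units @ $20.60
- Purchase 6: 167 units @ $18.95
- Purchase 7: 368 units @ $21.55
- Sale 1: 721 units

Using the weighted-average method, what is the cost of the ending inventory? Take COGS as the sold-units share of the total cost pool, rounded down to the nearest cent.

Sale 1, sell 721: 721/1683 × $34,759.60 → $14,891.07
Ending inventory (cost pool remaining) = $19,868.53

Ending inventory = $19,868.53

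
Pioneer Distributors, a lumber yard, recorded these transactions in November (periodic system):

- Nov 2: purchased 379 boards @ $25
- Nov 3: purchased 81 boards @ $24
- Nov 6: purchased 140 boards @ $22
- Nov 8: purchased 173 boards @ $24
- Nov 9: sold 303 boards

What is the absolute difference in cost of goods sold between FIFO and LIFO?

FIFO COGS: 303 @ $25 = $7,575
LIFO COGS: 173 @ $24 + 130 @ $22 = $7,012
Difference = |$7,575 − $7,012| = $563

$563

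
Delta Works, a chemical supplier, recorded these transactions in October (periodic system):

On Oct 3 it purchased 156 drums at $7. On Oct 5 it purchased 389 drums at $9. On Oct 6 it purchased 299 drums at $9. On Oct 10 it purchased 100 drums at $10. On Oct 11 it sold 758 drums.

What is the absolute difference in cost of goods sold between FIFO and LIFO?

$412

FIFO COGS: 156 @ $7 + 389 @ $9 + 213 @ $9 = $6,510
LIFO COGS: 100 @ $10 + 299 @ $9 + 359 @ $9 = $6,922
Difference = |$6,510 − $6,922| = $412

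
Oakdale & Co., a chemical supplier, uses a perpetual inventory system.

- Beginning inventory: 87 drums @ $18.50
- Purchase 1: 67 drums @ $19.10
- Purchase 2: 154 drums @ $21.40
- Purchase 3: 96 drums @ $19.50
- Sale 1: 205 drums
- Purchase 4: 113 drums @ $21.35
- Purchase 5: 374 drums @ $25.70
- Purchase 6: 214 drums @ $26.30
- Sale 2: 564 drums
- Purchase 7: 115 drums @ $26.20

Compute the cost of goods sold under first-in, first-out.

COGS = $16,945.75

Sale 1 (205) [FIFO — oldest first]: 87 @ $18.50 + 67 @ $19.10 + 51 @ $21.40 = $3,980.60
Sale 2 (564) [FIFO — oldest first]: 103 @ $21.40 + 96 @ $19.50 + 113 @ $21.35 + 252 @ $25.70 = $12,965.15
Total COGS = $3,980.60 + $12,965.15 = $16,945.75
Ending inventory: 122 @ $25.70 + 214 @ $26.30 + 115 @ $26.20 = $11,776.60
Check: goods available $28,722.35 = COGS $16,945.75 + ending $11,776.60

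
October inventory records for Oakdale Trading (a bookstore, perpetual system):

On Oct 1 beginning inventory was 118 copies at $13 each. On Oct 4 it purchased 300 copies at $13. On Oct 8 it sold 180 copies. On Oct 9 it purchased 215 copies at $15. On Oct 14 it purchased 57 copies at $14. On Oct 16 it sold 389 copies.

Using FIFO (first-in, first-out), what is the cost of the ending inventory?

Ending inventory = $1,758

Oct 8, 180 sold [FIFO — oldest first]: 118 @ $13 + 62 @ $13 = $2,340
Oct 16, 389 sold [FIFO — oldest first]: 238 @ $13 + 151 @ $15 = $5,359
Total COGS = $2,340 + $5,359 = $7,699
Ending inventory: 64 @ $15 + 57 @ $14 = $1,758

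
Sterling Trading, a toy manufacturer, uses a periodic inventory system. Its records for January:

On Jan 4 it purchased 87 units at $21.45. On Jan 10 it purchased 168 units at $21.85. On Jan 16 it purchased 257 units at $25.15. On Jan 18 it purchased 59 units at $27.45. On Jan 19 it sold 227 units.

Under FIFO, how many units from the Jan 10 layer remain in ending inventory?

Jan 19, 227 sold [FIFO — oldest first]: 87 @ $21.45 + 140 @ $21.85 = $4,925.15
Ending inventory: 28 @ $21.85 + 257 @ $25.15 + 59 @ $27.45 = $8,694.90

28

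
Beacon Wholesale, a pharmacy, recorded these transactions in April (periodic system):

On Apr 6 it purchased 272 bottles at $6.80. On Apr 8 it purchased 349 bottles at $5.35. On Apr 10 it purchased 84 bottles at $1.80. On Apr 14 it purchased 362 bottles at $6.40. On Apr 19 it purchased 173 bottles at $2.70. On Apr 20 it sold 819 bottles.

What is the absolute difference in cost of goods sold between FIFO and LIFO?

FIFO COGS: 272 @ $6.80 + 349 @ $5.35 + 84 @ $1.80 + 114 @ $6.40 = $4,597.55
LIFO COGS: 173 @ $2.70 + 362 @ $6.40 + 84 @ $1.80 + 200 @ $5.35 = $4,005.10
Difference = |$4,597.55 − $4,005.10| = $592.45

$592.45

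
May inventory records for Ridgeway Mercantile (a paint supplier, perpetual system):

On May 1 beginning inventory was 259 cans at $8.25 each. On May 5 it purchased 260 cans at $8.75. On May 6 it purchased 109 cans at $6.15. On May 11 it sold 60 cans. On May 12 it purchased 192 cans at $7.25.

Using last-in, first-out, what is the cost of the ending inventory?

Ending inventory = $6,105.10

May 11, 60 sold [LIFO — newest first]: 60 @ $6.15 = $369.00
Ending inventory: 259 @ $8.25 + 260 @ $8.75 + 49 @ $6.15 + 192 @ $7.25 = $6,105.10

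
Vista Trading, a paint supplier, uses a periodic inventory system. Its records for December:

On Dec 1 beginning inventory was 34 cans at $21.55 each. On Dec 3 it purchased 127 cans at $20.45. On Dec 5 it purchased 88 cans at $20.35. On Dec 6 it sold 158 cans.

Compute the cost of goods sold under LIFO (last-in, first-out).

COGS = $3,222.30

Dec 6, 158 sold [LIFO — newest first]: 88 @ $20.35 + 70 @ $20.45 = $3,222.30
Ending inventory: 34 @ $21.55 + 57 @ $20.45 = $1,898.35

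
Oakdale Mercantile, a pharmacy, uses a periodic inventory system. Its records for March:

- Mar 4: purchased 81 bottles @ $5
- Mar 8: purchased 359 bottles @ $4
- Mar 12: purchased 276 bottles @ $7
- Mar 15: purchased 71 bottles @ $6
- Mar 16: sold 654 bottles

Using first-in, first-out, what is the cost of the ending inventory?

Ending inventory = $860

Mar 16, 654 sold [FIFO — oldest first]: 81 @ $5 + 359 @ $4 + 214 @ $7 = $3,339
Ending inventory: 62 @ $7 + 71 @ $6 = $860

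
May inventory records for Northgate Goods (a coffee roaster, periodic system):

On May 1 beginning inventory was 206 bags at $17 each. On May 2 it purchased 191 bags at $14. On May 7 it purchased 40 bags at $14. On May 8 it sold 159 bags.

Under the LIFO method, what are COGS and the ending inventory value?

COGS = $2,226; ending inventory = $4,510

May 8, 159 sold [LIFO — newest first]: 40 @ $14 + 119 @ $14 = $2,226
Ending inventory: 206 @ $17 + 72 @ $14 = $4,510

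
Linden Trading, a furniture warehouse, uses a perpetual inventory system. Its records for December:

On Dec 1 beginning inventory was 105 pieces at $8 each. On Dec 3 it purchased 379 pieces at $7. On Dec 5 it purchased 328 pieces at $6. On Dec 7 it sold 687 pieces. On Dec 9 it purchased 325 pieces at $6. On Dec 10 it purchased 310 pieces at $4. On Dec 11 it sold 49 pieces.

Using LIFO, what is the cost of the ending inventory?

Ending inventory = $3,974

Dec 7, 687 sold [LIFO — newest first]: 328 @ $6 + 359 @ $7 = $4,481
Dec 11, 49 sold [LIFO — newest first]: 49 @ $4 = $196
Total COGS = $4,481 + $196 = $4,677
Ending inventory: 105 @ $8 + 20 @ $7 + 325 @ $6 + 261 @ $4 = $3,974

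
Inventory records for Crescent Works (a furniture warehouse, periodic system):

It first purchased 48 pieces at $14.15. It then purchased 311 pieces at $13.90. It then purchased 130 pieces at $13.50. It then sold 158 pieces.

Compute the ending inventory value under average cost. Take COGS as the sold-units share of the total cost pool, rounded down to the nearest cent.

Ending inventory = $4,573.83

Sale 1, sell 158: 158/489 × $6,757.10 → $2,183.27
Ending inventory (cost pool remaining) = $4,573.83
Check: goods available $6,757.10 = COGS $2,183.27 + ending $4,573.83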